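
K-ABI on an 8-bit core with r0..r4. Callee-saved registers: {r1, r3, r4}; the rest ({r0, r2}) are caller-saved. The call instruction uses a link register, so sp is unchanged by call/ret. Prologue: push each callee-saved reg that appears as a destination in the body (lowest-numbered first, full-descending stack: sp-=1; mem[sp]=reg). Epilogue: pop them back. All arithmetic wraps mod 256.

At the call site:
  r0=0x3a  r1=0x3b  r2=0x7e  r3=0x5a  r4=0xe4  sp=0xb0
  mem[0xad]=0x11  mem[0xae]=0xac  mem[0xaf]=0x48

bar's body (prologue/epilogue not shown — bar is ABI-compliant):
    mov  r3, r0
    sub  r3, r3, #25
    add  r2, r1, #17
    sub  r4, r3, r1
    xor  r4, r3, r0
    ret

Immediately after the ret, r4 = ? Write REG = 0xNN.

REG = 0xe4

prologue: push r3 → mem[0xaf]=0x5a, sp=0xaf
prologue: push r4 → mem[0xae]=0xe4, sp=0xae
body[0] mov  r3, r0 → r3=0x3a
body[1] sub  r3, r3, #25 → r3=0x21
body[2] add  r2, r1, #17 → r2=0x4c
body[3] sub  r4, r3, r1 → r4=0xe6
body[4] xor  r4, r3, r0 → r4=0x1b
epilogue: pop r4=0xe4, sp=0xaf
epilogue: pop r3=0x5a, sp=0xb0
r4 is callee-saved → restored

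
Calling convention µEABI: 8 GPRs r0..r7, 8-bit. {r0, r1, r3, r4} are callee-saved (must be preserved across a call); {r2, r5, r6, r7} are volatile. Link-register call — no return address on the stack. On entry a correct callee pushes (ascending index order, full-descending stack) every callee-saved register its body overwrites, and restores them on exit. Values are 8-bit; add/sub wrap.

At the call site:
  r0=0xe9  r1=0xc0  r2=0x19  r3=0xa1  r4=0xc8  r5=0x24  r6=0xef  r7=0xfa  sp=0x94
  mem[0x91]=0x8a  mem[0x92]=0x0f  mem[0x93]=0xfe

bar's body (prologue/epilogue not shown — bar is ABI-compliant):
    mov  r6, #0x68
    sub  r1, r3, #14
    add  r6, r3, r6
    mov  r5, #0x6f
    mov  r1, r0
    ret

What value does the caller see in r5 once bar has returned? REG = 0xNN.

REG = 0x6f

prologue: push r1 → mem[0x93]=0xc0, sp=0x93
body[0] mov  r6, #0x68 → r6=0x68
body[1] sub  r1, r3, #14 → r1=0x93
body[2] add  r6, r3, r6 → r6=0x09
body[3] mov  r5, #0x6f → r5=0x6f
body[4] mov  r1, r0 → r1=0xe9
epilogue: pop r1=0xc0, sp=0x94
r5 is caller-saved → body value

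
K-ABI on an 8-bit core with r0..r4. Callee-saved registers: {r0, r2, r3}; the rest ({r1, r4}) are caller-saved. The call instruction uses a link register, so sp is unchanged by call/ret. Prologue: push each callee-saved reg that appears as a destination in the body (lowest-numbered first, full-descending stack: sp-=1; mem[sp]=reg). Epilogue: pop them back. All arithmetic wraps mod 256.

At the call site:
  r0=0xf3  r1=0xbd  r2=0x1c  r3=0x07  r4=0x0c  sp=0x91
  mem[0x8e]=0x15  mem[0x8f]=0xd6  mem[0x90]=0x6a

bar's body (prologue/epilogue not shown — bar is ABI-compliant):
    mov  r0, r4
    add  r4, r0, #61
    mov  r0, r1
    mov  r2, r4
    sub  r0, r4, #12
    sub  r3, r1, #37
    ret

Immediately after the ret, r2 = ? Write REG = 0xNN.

REG = 0x1c

prologue: push r0 -> mem[0x90]=0xf3, sp=0x90
prologue: push r2 -> mem[0x8f]=0x1c, sp=0x8f
prologue: push r3 -> mem[0x8e]=0x07, sp=0x8e
body[0] mov  r0, r4 -> r0=0x0c
body[1] add  r4, r0, #61 -> r4=0x49
body[2] mov  r0, r1 -> r0=0xbd
body[3] mov  r2, r4 -> r2=0x49
body[4] sub  r0, r4, #12 -> r0=0x3d
body[5] sub  r3, r1, #37 -> r3=0x98
epilogue: pop r3=0x07, sp=0x8f
epilogue: pop r2=0x1c, sp=0x90
epilogue: pop r0=0xf3, sp=0x91
r2 is callee-saved -> restored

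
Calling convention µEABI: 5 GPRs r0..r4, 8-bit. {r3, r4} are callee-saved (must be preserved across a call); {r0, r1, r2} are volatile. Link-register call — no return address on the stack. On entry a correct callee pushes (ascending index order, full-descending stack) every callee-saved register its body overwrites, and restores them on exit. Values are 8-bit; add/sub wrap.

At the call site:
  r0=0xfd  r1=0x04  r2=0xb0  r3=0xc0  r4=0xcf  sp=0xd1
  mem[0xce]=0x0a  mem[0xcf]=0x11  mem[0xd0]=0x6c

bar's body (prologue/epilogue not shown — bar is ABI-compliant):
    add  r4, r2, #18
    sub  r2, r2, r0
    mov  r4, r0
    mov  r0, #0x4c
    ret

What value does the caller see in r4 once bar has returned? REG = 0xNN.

prologue: push r4 -> mem[0xd0]=0xcf, sp=0xd0
body[0] add  r4, r2, #18 -> r4=0xc2
body[1] sub  r2, r2, r0 -> r2=0xb3
body[2] mov  r4, r0 -> r4=0xfd
body[3] mov  r0, #0x4c -> r0=0x4c
epilogue: pop r4=0xcf, sp=0xd1
r4 is callee-saved -> restored

REG = 0xcf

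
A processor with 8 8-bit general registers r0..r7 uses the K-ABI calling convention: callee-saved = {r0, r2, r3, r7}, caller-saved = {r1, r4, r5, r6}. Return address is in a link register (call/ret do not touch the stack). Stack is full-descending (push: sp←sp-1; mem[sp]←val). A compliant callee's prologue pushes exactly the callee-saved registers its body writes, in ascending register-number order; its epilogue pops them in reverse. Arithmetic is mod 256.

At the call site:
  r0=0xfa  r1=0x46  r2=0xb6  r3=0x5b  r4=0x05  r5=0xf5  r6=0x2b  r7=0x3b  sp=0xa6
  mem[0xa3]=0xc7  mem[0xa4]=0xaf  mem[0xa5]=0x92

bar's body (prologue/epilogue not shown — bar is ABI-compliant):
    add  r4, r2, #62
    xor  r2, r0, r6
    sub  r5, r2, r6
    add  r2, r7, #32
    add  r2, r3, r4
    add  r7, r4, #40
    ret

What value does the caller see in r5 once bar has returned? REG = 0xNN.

REG = 0xa6

prologue: push r2 -> mem[0xa5]=0xb6, sp=0xa5
prologue: push r7 -> mem[0xa4]=0x3b, sp=0xa4
body[0] add  r4, r2, #62 -> r4=0xf4
body[1] xor  r2, r0, r6 -> r2=0xd1
body[2] sub  r5, r2, r6 -> r5=0xa6
body[3] add  r2, r7, #32 -> r2=0x5b
body[4] add  r2, r3, r4 -> r2=0x4f
body[5] add  r7, r4, #40 -> r7=0x1c
epilogue: pop r7=0x3b, sp=0xa5
epilogue: pop r2=0xb6, sp=0xa6
r5 is caller-saved -> body value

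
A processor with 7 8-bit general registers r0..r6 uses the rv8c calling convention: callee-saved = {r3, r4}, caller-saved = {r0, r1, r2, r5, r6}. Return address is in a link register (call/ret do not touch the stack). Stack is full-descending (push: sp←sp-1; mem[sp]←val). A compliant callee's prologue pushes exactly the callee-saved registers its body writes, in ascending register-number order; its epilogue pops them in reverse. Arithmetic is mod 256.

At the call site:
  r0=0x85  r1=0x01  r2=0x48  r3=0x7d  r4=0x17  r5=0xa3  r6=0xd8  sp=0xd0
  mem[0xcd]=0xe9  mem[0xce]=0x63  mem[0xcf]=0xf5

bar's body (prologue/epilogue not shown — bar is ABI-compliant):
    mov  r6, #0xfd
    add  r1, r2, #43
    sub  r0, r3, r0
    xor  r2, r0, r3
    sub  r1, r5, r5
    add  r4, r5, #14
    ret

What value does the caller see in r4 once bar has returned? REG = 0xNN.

prologue: push r4 -> mem[0xcf]=0x17, sp=0xcf
body[0] mov  r6, #0xfd -> r6=0xfd
body[1] add  r1, r2, #43 -> r1=0x73
body[2] sub  r0, r3, r0 -> r0=0xf8
body[3] xor  r2, r0, r3 -> r2=0x85
body[4] sub  r1, r5, r5 -> r1=0x00
body[5] add  r4, r5, #14 -> r4=0xb1
epilogue: pop r4=0x17, sp=0xd0
r4 is callee-saved -> restored

REG = 0x17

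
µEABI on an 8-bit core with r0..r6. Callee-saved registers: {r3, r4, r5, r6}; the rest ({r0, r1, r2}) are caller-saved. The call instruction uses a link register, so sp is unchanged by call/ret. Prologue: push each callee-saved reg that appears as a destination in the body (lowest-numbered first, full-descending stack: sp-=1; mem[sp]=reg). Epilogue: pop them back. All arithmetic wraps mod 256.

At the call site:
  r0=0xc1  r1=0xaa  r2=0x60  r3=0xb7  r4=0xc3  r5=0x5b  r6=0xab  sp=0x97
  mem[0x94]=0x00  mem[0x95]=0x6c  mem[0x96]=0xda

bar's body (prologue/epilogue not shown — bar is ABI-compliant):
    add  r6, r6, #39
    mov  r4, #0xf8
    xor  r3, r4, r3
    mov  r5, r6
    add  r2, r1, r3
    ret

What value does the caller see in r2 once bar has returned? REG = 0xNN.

REG = 0xf9

prologue: push r3 -> mem[0x96]=0xb7, sp=0x96
prologue: push r4 -> mem[0x95]=0xc3, sp=0x95
prologue: push r5 -> mem[0x94]=0x5b, sp=0x94
prologue: push r6 -> mem[0x93]=0xab, sp=0x93
body[0] add  r6, r6, #39 -> r6=0xd2
body[1] mov  r4, #0xf8 -> r4=0xf8
body[2] xor  r3, r4, r3 -> r3=0x4f
body[3] mov  r5, r6 -> r5=0xd2
body[4] add  r2, r1, r3 -> r2=0xf9
epilogue: pop r6=0xab, sp=0x94
epilogue: pop r5=0x5b, sp=0x95
epilogue: pop r4=0xc3, sp=0x96
epilogue: pop r3=0xb7, sp=0x97
r2 is caller-saved -> body value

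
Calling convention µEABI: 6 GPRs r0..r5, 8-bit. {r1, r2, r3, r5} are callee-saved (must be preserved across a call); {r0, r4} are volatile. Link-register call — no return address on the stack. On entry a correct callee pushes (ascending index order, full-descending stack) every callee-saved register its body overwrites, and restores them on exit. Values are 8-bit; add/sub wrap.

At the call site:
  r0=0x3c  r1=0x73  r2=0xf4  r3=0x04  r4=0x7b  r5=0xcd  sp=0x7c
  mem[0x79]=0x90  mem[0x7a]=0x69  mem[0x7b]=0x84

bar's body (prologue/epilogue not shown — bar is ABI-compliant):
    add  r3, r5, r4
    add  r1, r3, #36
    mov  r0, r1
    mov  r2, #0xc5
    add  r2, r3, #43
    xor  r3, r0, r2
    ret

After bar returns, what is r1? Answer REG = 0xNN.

prologue: push r1 -> mem[0x7b]=0x73, sp=0x7b
prologue: push r2 -> mem[0x7a]=0xf4, sp=0x7a
prologue: push r3 -> mem[0x79]=0x04, sp=0x79
body[0] add  r3, r5, r4 -> r3=0x48
body[1] add  r1, r3, #36 -> r1=0x6c
body[2] mov  r0, r1 -> r0=0x6c
body[3] mov  r2, #0xc5 -> r2=0xc5
body[4] add  r2, r3, #43 -> r2=0x73
body[5] xor  r3, r0, r2 -> r3=0x1f
epilogue: pop r3=0x04, sp=0x7a
epilogue: pop r2=0xf4, sp=0x7b
epilogue: pop r1=0x73, sp=0x7c
r1 is callee-saved -> restored

REG = 0x73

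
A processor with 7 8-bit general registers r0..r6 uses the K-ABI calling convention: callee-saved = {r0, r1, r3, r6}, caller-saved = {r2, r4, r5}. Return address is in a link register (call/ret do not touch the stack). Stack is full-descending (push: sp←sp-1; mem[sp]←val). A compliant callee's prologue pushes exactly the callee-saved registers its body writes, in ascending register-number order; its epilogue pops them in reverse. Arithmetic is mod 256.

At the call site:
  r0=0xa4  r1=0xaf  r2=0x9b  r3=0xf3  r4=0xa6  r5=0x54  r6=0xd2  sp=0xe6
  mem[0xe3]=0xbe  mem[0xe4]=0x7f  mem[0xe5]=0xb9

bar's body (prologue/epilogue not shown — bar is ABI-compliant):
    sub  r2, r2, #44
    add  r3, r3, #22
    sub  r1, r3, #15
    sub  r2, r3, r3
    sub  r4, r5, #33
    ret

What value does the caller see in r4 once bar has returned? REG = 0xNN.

REG = 0x33

prologue: push r1 → mem[0xe5]=0xaf, sp=0xe5
prologue: push r3 → mem[0xe4]=0xf3, sp=0xe4
body[0] sub  r2, r2, #44 → r2=0x6f
body[1] add  r3, r3, #22 → r3=0x09
body[2] sub  r1, r3, #15 → r1=0xfa
body[3] sub  r2, r3, r3 → r2=0x00
body[4] sub  r4, r5, #33 → r4=0x33
epilogue: pop r3=0xf3, sp=0xe5
epilogue: pop r1=0xaf, sp=0xe6
r4 is caller-saved → body value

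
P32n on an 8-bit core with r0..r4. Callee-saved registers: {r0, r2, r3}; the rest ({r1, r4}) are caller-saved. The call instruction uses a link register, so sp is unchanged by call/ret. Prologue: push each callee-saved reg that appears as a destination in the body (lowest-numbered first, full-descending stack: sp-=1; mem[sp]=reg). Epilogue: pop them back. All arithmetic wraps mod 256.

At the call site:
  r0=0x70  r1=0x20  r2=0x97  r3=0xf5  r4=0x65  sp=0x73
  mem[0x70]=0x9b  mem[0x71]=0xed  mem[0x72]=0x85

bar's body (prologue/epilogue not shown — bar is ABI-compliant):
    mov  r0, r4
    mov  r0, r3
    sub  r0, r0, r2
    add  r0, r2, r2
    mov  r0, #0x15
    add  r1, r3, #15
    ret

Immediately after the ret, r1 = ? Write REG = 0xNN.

prologue: push r0 → mem[0x72]=0x70, sp=0x72
body[0] mov  r0, r4 → r0=0x65
body[1] mov  r0, r3 → r0=0xf5
body[2] sub  r0, r0, r2 → r0=0x5e
body[3] add  r0, r2, r2 → r0=0x2e
body[4] mov  r0, #0x15 → r0=0x15
body[5] add  r1, r3, #15 → r1=0x04
epilogue: pop r0=0x70, sp=0x73
r1 is caller-saved → body value

REG = 0x04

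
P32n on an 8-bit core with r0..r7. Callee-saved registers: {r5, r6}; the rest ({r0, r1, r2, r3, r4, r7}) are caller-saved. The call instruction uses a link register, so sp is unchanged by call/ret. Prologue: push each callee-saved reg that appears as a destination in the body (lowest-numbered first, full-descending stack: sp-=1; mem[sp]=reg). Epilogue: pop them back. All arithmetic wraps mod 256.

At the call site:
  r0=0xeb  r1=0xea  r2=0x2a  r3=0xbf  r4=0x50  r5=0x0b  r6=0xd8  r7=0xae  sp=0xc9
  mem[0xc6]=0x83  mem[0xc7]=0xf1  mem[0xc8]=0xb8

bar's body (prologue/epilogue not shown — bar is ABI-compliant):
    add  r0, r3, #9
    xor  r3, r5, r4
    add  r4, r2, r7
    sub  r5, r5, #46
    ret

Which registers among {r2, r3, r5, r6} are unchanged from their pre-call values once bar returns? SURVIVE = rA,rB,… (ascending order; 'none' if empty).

SURVIVE = r2,r5,r6

prologue: push r5 → mem[0xc8]=0x0b, sp=0xc8
body[0] add  r0, r3, #9 → r0=0xc8
body[1] xor  r3, r5, r4 → r3=0x5b
body[2] add  r4, r2, r7 → r4=0xd8
body[3] sub  r5, r5, #46 → r5=0xdd
epilogue: pop r5=0x0b, sp=0xc9
r2: caller-saved, written=False
r3: caller-saved, written=True
r5: callee-saved, written=True
r6: callee-saved, written=False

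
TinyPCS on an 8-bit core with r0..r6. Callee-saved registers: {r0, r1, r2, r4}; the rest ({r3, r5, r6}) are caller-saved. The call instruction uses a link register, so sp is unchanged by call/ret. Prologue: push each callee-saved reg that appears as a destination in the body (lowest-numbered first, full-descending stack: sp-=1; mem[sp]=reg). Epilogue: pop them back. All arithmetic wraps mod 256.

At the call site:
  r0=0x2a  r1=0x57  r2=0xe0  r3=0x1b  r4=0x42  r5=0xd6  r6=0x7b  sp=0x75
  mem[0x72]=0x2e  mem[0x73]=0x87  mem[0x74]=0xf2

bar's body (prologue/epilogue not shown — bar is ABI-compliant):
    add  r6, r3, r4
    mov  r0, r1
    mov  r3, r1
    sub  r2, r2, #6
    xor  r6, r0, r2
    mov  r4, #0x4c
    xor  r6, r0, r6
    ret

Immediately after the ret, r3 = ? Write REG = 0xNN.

REG = 0x57

prologue: push r0 -> mem[0x74]=0x2a, sp=0x74
prologue: push r2 -> mem[0x73]=0xe0, sp=0x73
prologue: push r4 -> mem[0x72]=0x42, sp=0x72
body[0] add  r6, r3, r4 -> r6=0x5d
body[1] mov  r0, r1 -> r0=0x57
body[2] mov  r3, r1 -> r3=0x57
body[3] sub  r2, r2, #6 -> r2=0xda
body[4] xor  r6, r0, r2 -> r6=0x8d
body[5] mov  r4, #0x4c -> r4=0x4c
body[6] xor  r6, r0, r6 -> r6=0xda
epilogue: pop r4=0x42, sp=0x73
epilogue: pop r2=0xe0, sp=0x74
epilogue: pop r0=0x2a, sp=0x75
r3 is caller-saved -> body value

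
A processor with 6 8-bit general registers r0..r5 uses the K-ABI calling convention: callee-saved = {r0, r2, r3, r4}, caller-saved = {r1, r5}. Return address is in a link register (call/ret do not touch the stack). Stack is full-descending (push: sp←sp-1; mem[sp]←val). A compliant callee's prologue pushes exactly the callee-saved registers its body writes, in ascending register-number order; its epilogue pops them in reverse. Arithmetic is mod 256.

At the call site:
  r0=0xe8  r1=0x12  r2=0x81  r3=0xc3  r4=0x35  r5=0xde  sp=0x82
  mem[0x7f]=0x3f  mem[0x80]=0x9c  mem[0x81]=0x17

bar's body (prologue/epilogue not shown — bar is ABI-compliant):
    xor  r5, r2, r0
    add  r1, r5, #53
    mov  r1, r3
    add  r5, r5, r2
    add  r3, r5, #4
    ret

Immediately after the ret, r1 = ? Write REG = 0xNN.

REG = 0xc3

prologue: push r3 -> mem[0x81]=0xc3, sp=0x81
body[0] xor  r5, r2, r0 -> r5=0x69
body[1] add  r1, r5, #53 -> r1=0x9e
body[2] mov  r1, r3 -> r1=0xc3
body[3] add  r5, r5, r2 -> r5=0xea
body[4] add  r3, r5, #4 -> r3=0xee
epilogue: pop r3=0xc3, sp=0x82
r1 is caller-saved -> body value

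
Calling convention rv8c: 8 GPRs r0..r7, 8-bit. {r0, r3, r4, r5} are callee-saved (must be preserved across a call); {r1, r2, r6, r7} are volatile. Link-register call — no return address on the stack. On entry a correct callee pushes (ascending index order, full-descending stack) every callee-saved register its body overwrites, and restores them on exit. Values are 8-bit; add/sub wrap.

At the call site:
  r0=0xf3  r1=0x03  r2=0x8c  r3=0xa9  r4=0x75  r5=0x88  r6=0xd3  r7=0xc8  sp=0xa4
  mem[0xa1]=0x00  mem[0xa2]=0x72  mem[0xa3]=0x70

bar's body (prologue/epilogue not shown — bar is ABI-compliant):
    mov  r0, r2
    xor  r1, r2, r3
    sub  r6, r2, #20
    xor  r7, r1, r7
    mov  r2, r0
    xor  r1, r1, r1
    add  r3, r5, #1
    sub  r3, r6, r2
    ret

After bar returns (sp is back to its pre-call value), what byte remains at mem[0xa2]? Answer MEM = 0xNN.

MEM = 0xa9

prologue: push r0 -> mem[0xa3]=0xf3, sp=0xa3
prologue: push r3 -> mem[0xa2]=0xa9, sp=0xa2
body[0] mov  r0, r2 -> r0=0x8c
body[1] xor  r1, r2, r3 -> r1=0x25
body[2] sub  r6, r2, #20 -> r6=0x78
body[3] xor  r7, r1, r7 -> r7=0xed
body[4] mov  r2, r0 -> r2=0x8c
body[5] xor  r1, r1, r1 -> r1=0x00
body[6] add  r3, r5, #1 -> r3=0x89
body[7] sub  r3, r6, r2 -> r3=0xec
epilogue: pop r3=0xa9, sp=0xa3
epilogue: pop r0=0xf3, sp=0xa4
prologue pushed ['r0', 'r3'] at ['0xa3', '0xa2']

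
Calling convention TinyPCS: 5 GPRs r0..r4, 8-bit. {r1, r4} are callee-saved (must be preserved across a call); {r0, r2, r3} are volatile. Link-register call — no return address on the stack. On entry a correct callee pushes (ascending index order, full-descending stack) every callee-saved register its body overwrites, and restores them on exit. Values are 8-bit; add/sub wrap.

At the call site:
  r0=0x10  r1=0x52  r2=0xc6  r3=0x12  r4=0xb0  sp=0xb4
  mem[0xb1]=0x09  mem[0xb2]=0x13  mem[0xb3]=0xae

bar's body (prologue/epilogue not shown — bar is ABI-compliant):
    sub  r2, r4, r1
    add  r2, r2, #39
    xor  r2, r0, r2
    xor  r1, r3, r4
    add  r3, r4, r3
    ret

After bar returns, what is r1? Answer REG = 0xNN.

REG = 0x52

prologue: push r1 -> mem[0xb3]=0x52, sp=0xb3
body[0] sub  r2, r4, r1 -> r2=0x5e
body[1] add  r2, r2, #39 -> r2=0x85
body[2] xor  r2, r0, r2 -> r2=0x95
body[3] xor  r1, r3, r4 -> r1=0xa2
body[4] add  r3, r4, r3 -> r3=0xc2
epilogue: pop r1=0x52, sp=0xb4
r1 is callee-saved -> restored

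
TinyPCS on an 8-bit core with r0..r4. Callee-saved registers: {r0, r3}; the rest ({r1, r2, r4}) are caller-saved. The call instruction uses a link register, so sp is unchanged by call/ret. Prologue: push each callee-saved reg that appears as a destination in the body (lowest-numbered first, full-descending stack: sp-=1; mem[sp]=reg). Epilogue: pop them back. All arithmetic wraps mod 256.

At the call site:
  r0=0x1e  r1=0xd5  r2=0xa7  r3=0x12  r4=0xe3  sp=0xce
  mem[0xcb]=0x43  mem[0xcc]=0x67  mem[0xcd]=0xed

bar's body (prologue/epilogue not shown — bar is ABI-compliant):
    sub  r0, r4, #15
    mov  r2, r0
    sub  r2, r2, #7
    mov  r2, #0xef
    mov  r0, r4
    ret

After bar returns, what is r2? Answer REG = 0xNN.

REG = 0xef

prologue: push r0 -> mem[0xcd]=0x1e, sp=0xcd
body[0] sub  r0, r4, #15 -> r0=0xd4
body[1] mov  r2, r0 -> r2=0xd4
body[2] sub  r2, r2, #7 -> r2=0xcd
body[3] mov  r2, #0xef -> r2=0xef
body[4] mov  r0, r4 -> r0=0xe3
epilogue: pop r0=0x1e, sp=0xce
r2 is caller-saved -> body value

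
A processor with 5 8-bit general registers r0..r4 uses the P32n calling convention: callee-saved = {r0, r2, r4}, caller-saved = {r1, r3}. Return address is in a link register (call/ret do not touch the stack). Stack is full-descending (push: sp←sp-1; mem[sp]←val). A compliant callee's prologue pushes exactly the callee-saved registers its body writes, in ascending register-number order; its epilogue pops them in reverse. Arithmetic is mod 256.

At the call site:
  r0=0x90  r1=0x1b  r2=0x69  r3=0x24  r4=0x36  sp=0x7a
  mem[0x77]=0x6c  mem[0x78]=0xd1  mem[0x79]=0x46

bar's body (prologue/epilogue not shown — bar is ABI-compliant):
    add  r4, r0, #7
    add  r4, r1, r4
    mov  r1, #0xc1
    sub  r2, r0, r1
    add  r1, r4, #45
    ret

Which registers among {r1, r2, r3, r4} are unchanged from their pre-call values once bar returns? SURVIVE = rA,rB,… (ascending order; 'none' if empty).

prologue: push r2 -> mem[0x79]=0x69, sp=0x79
prologue: push r4 -> mem[0x78]=0x36, sp=0x78
body[0] add  r4, r0, #7 -> r4=0x97
body[1] add  r4, r1, r4 -> r4=0xb2
body[2] mov  r1, #0xc1 -> r1=0xc1
body[3] sub  r2, r0, r1 -> r2=0xcf
body[4] add  r1, r4, #45 -> r1=0xdf
epilogue: pop r4=0x36, sp=0x79
epilogue: pop r2=0x69, sp=0x7a
r1: caller-saved, written=True
r2: callee-saved, written=True
r3: caller-saved, written=False
r4: callee-saved, written=True

SURVIVE = r2,r3,r4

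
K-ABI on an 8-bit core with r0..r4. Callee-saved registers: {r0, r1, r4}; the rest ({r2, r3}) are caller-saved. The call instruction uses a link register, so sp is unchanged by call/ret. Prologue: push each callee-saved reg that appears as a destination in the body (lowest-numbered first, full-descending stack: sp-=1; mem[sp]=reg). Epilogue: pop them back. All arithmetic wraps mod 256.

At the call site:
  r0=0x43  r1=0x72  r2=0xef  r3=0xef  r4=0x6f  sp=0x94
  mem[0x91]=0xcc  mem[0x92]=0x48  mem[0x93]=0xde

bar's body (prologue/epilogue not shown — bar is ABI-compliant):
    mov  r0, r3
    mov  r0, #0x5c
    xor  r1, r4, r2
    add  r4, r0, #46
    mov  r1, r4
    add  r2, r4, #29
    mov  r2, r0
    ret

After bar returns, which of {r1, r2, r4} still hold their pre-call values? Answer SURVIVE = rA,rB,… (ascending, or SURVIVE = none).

SURVIVE = r1,r4

prologue: push r0 -> mem[0x93]=0x43, sp=0x93
prologue: push r1 -> mem[0x92]=0x72, sp=0x92
prologue: push r4 -> mem[0x91]=0x6f, sp=0x91
body[0] mov  r0, r3 -> r0=0xef
body[1] mov  r0, #0x5c -> r0=0x5c
body[2] xor  r1, r4, r2 -> r1=0x80
body[3] add  r4, r0, #46 -> r4=0x8a
body[4] mov  r1, r4 -> r1=0x8a
body[5] add  r2, r4, #29 -> r2=0xa7
body[6] mov  r2, r0 -> r2=0x5c
epilogue: pop r4=0x6f, sp=0x92
epilogue: pop r1=0x72, sp=0x93
epilogue: pop r0=0x43, sp=0x94
r1: callee-saved, written=True
r2: caller-saved, written=True
r4: callee-saved, written=True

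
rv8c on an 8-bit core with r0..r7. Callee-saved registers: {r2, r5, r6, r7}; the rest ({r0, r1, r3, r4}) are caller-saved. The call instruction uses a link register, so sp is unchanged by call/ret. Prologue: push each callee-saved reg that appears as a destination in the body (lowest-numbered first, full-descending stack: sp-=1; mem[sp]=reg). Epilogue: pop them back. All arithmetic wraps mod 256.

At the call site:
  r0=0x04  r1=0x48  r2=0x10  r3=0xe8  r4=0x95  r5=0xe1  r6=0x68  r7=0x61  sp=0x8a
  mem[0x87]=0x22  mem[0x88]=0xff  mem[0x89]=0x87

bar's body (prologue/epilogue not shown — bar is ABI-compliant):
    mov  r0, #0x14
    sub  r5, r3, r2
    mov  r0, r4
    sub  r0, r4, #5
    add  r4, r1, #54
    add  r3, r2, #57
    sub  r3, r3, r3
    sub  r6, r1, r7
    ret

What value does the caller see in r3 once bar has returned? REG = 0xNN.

REG = 0x00

prologue: push r5 → mem[0x89]=0xe1, sp=0x89
prologue: push r6 → mem[0x88]=0x68, sp=0x88
body[0] mov  r0, #0x14 → r0=0x14
body[1] sub  r5, r3, r2 → r5=0xd8
body[2] mov  r0, r4 → r0=0x95
body[3] sub  r0, r4, #5 → r0=0x90
body[4] add  r4, r1, #54 → r4=0x7e
body[5] add  r3, r2, #57 → r3=0x49
body[6] sub  r3, r3, r3 → r3=0x00
body[7] sub  r6, r1, r7 → r6=0xe7
epilogue: pop r6=0x68, sp=0x89
epilogue: pop r5=0xe1, sp=0x8a
r3 is caller-saved → body value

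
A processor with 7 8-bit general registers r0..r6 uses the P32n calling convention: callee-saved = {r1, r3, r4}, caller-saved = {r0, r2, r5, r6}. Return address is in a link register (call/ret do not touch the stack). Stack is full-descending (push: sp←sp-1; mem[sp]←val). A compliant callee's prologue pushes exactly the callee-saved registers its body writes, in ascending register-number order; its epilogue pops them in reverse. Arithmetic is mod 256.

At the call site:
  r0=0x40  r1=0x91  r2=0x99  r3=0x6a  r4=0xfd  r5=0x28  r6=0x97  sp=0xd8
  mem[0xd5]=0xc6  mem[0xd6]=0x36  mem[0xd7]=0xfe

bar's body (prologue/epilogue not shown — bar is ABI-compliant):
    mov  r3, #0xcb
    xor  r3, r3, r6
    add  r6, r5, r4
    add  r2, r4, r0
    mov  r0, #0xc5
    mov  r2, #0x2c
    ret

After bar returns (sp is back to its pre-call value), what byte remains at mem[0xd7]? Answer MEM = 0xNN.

MEM = 0x6a

prologue: push r3 -> mem[0xd7]=0x6a, sp=0xd7
body[0] mov  r3, #0xcb -> r3=0xcb
body[1] xor  r3, r3, r6 -> r3=0x5c
body[2] add  r6, r5, r4 -> r6=0x25
body[3] add  r2, r4, r0 -> r2=0x3d
body[4] mov  r0, #0xc5 -> r0=0xc5
body[5] mov  r2, #0x2c -> r2=0x2c
epilogue: pop r3=0x6a, sp=0xd8
prologue pushed ['r3'] at ['0xd7']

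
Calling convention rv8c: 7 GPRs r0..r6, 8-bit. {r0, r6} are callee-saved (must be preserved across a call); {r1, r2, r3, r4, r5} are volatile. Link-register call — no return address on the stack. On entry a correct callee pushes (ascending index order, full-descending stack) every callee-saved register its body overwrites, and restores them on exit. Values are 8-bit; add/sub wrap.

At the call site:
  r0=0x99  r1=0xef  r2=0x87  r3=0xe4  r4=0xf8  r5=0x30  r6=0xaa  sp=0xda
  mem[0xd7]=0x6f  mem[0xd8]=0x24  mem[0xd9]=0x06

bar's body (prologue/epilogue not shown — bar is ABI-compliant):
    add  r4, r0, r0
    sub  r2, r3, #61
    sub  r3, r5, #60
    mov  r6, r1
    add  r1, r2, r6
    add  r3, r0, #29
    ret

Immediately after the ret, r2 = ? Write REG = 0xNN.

REG = 0xa7

prologue: push r6 → mem[0xd9]=0xaa, sp=0xd9
body[0] add  r4, r0, r0 → r4=0x32
body[1] sub  r2, r3, #61 → r2=0xa7
body[2] sub  r3, r5, #60 → r3=0xf4
body[3] mov  r6, r1 → r6=0xef
body[4] add  r1, r2, r6 → r1=0x96
body[5] add  r3, r0, #29 → r3=0xb6
epilogue: pop r6=0xaa, sp=0xda
r2 is caller-saved → body value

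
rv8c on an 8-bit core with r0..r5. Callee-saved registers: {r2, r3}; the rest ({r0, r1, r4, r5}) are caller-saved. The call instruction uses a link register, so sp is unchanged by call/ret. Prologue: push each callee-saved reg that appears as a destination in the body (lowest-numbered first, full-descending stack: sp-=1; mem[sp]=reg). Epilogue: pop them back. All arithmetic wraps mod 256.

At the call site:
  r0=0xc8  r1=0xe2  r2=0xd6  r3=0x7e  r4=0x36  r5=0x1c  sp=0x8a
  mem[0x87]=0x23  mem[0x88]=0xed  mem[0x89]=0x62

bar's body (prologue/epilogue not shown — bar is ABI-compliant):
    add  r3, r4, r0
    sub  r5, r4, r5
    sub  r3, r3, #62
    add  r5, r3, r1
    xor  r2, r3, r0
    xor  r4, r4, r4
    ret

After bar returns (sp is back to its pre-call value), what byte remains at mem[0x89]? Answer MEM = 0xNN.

prologue: push r2 → mem[0x89]=0xd6, sp=0x89
prologue: push r3 → mem[0x88]=0x7e, sp=0x88
body[0] add  r3, r4, r0 → r3=0xfe
body[1] sub  r5, r4, r5 → r5=0x1a
body[2] sub  r3, r3, #62 → r3=0xc0
body[3] add  r5, r3, r1 → r5=0xa2
body[4] xor  r2, r3, r0 → r2=0x08
body[5] xor  r4, r4, r4 → r4=0x00
epilogue: pop r3=0x7e, sp=0x89
epilogue: pop r2=0xd6, sp=0x8a
prologue pushed ['r2', 'r3'] at ['0x89', '0x88']

MEM = 0xd6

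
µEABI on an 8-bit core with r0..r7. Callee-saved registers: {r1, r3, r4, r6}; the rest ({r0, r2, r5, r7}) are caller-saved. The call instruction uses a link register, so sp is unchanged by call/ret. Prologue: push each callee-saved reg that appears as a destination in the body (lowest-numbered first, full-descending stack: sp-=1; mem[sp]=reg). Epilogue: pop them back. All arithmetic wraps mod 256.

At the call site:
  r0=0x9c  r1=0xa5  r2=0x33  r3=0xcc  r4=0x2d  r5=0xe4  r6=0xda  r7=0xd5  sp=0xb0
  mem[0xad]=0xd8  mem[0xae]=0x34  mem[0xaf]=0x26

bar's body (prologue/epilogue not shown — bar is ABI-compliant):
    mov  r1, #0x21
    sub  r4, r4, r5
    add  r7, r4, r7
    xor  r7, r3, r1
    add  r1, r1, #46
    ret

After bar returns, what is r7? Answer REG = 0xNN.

prologue: push r1 → mem[0xaf]=0xa5, sp=0xaf
prologue: push r4 → mem[0xae]=0x2d, sp=0xae
body[0] mov  r1, #0x21 → r1=0x21
body[1] sub  r4, r4, r5 → r4=0x49
body[2] add  r7, r4, r7 → r7=0x1e
body[3] xor  r7, r3, r1 → r7=0xed
body[4] add  r1, r1, #46 → r1=0x4f
epilogue: pop r4=0x2d, sp=0xaf
epilogue: pop r1=0xa5, sp=0xb0
r7 is caller-saved → body value

REG = 0xed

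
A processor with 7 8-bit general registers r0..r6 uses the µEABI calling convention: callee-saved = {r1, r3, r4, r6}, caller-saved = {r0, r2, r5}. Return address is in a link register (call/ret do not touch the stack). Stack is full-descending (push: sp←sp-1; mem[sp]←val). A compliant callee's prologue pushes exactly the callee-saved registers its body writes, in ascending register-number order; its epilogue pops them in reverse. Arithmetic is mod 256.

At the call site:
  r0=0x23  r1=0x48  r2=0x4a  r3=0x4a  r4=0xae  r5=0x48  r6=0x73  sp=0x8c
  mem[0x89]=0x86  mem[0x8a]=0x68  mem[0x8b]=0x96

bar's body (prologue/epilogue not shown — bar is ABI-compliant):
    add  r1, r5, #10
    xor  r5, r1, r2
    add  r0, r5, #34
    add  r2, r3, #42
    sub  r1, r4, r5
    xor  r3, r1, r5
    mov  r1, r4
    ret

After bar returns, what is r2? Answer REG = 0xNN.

REG = 0x74

prologue: push r1 -> mem[0x8b]=0x48, sp=0x8b
prologue: push r3 -> mem[0x8a]=0x4a, sp=0x8a
body[0] add  r1, r5, #10 -> r1=0x52
body[1] xor  r5, r1, r2 -> r5=0x18
body[2] add  r0, r5, #34 -> r0=0x3a
body[3] add  r2, r3, #42 -> r2=0x74
body[4] sub  r1, r4, r5 -> r1=0x96
body[5] xor  r3, r1, r5 -> r3=0x8e
body[6] mov  r1, r4 -> r1=0xae
epilogue: pop r3=0x4a, sp=0x8b
epilogue: pop r1=0x48, sp=0x8c
r2 is caller-saved -> body value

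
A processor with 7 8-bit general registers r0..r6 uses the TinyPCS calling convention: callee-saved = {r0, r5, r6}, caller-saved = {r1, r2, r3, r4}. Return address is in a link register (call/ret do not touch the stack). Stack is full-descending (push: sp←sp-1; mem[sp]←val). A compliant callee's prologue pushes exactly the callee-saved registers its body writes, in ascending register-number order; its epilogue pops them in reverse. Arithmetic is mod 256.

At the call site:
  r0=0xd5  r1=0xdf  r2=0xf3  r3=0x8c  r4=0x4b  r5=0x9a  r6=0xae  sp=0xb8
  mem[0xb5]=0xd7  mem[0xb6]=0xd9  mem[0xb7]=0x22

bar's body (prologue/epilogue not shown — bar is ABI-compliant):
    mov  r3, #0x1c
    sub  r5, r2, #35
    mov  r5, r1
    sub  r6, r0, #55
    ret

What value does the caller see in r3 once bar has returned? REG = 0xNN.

REG = 0x1c

prologue: push r5 → mem[0xb7]=0x9a, sp=0xb7
prologue: push r6 → mem[0xb6]=0xae, sp=0xb6
body[0] mov  r3, #0x1c → r3=0x1c
body[1] sub  r5, r2, #35 → r5=0xd0
body[2] mov  r5, r1 → r5=0xdf
body[3] sub  r6, r0, #55 → r6=0x9e
epilogue: pop r6=0xae, sp=0xb7
epilogue: pop r5=0x9a, sp=0xb8
r3 is caller-saved → body value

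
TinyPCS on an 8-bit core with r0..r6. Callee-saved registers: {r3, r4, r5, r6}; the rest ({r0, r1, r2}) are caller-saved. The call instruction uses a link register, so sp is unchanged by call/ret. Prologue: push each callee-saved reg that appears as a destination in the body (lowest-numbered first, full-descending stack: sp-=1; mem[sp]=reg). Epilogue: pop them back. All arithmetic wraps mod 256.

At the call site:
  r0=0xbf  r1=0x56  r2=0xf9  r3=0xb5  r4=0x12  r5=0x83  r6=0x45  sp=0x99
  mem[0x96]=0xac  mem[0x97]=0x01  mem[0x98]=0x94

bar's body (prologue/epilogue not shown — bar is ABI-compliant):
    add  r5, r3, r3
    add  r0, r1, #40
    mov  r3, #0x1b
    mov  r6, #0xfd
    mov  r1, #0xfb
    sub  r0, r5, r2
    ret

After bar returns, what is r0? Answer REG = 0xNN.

REG = 0x71

prologue: push r3 → mem[0x98]=0xb5, sp=0x98
prologue: push r5 → mem[0x97]=0x83, sp=0x97
prologue: push r6 → mem[0x96]=0x45, sp=0x96
body[0] add  r5, r3, r3 → r5=0x6a
body[1] add  r0, r1, #40 → r0=0x7e
body[2] mov  r3, #0x1b → r3=0x1b
body[3] mov  r6, #0xfd → r6=0xfd
body[4] mov  r1, #0xfb → r1=0xfb
body[5] sub  r0, r5, r2 → r0=0x71
epilogue: pop r6=0x45, sp=0x97
epilogue: pop r5=0x83, sp=0x98
epilogue: pop r3=0xb5, sp=0x99
r0 is caller-saved → body value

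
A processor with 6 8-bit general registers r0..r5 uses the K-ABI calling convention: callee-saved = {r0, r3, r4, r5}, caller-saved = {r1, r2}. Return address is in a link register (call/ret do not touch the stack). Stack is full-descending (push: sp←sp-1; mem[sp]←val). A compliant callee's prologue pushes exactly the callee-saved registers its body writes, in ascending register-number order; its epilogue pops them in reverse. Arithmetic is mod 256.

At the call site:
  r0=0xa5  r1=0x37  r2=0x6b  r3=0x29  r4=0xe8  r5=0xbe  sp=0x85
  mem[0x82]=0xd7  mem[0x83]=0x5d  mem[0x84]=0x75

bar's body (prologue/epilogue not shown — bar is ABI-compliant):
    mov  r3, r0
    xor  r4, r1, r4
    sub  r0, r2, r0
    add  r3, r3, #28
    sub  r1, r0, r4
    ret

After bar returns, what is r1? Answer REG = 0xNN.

REG = 0xe7

prologue: push r0 -> mem[0x84]=0xa5, sp=0x84
prologue: push r3 -> mem[0x83]=0x29, sp=0x83
prologue: push r4 -> mem[0x82]=0xe8, sp=0x82
body[0] mov  r3, r0 -> r3=0xa5
body[1] xor  r4, r1, r4 -> r4=0xdf
body[2] sub  r0, r2, r0 -> r0=0xc6
body[3] add  r3, r3, #28 -> r3=0xc1
body[4] sub  r1, r0, r4 -> r1=0xe7
epilogue: pop r4=0xe8, sp=0x83
epilogue: pop r3=0x29, sp=0x84
epilogue: pop r0=0xa5, sp=0x85
r1 is caller-saved -> body value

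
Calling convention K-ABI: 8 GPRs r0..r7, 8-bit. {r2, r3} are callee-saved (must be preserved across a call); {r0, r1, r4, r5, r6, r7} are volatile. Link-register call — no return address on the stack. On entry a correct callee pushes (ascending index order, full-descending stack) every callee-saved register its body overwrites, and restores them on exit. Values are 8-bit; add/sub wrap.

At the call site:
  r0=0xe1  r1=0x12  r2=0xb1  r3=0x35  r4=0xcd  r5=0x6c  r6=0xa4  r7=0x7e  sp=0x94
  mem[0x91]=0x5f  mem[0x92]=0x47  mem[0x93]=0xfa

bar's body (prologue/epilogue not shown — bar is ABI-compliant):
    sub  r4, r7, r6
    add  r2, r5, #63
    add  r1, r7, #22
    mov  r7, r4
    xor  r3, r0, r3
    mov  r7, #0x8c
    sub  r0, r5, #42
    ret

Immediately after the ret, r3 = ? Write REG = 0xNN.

prologue: push r2 → mem[0x93]=0xb1, sp=0x93
prologue: push r3 → mem[0x92]=0x35, sp=0x92
body[0] sub  r4, r7, r6 → r4=0xda
body[1] add  r2, r5, #63 → r2=0xab
body[2] add  r1, r7, #22 → r1=0x94
body[3] mov  r7, r4 → r7=0xda
body[4] xor  r3, r0, r3 → r3=0xd4
body[5] mov  r7, #0x8c → r7=0x8c
body[6] sub  r0, r5, #42 → r0=0x42
epilogue: pop r3=0x35, sp=0x93
epilogue: pop r2=0xb1, sp=0x94
r3 is callee-saved → restored

REG = 0x35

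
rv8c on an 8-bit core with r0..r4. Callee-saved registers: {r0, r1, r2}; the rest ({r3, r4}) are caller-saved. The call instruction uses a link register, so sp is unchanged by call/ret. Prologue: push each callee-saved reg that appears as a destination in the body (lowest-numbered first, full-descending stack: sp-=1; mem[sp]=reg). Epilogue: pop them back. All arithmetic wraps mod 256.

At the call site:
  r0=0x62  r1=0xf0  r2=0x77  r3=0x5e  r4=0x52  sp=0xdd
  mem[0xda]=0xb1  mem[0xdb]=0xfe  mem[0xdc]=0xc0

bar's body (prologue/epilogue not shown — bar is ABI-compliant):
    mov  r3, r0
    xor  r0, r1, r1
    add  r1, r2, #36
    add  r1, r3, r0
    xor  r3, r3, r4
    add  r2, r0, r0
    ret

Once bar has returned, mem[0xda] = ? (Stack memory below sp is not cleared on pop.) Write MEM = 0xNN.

MEM = 0x77

prologue: push r0 → mem[0xdc]=0x62, sp=0xdc
prologue: push r1 → mem[0xdb]=0xf0, sp=0xdb
prologue: push r2 → mem[0xda]=0x77, sp=0xda
body[0] mov  r3, r0 → r3=0x62
body[1] xor  r0, r1, r1 → r0=0x00
body[2] add  r1, r2, #36 → r1=0x9b
body[3] add  r1, r3, r0 → r1=0x62
body[4] xor  r3, r3, r4 → r3=0x30
body[5] add  r2, r0, r0 → r2=0x00
epilogue: pop r2=0x77, sp=0xdb
epilogue: pop r1=0xf0, sp=0xdc
epilogue: pop r0=0x62, sp=0xdd
prologue pushed ['r0', 'r1', 'r2'] at ['0xdc', '0xdb', '0xda']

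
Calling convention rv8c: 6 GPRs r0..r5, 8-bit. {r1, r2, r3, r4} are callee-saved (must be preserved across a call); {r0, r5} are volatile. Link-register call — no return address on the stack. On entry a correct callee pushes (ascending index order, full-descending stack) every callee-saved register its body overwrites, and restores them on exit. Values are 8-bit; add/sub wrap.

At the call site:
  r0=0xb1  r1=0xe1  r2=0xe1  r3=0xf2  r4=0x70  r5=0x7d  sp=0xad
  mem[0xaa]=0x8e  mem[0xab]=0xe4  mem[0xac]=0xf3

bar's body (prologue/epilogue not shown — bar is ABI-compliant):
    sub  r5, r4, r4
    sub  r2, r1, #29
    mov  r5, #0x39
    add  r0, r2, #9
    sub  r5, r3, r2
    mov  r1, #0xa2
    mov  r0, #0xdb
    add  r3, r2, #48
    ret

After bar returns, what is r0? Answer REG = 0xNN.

prologue: push r1 -> mem[0xac]=0xe1, sp=0xac
prologue: push r2 -> mem[0xab]=0xe1, sp=0xab
prologue: push r3 -> mem[0xaa]=0xf2, sp=0xaa
body[0] sub  r5, r4, r4 -> r5=0x00
body[1] sub  r2, r1, #29 -> r2=0xc4
body[2] mov  r5, #0x39 -> r5=0x39
body[3] add  r0, r2, #9 -> r0=0xcd
body[4] sub  r5, r3, r2 -> r5=0x2e
body[5] mov  r1, #0xa2 -> r1=0xa2
body[6] mov  r0, #0xdb -> r0=0xdb
body[7] add  r3, r2, #48 -> r3=0xf4
epilogue: pop r3=0xf2, sp=0xab
epilogue: pop r2=0xe1, sp=0xac
epilogue: pop r1=0xe1, sp=0xad
r0 is caller-saved -> body value

REG = 0xdb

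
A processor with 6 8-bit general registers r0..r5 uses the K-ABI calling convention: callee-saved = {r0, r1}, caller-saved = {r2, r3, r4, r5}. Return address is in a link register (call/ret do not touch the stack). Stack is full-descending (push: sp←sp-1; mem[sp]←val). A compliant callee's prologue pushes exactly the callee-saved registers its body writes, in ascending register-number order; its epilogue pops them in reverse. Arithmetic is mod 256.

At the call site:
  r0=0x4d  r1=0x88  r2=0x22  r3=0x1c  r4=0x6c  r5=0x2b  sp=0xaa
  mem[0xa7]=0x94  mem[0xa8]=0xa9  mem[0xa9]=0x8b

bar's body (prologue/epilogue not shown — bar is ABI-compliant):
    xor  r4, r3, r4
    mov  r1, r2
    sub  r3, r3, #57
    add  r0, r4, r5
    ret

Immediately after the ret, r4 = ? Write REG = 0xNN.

REG = 0x70

prologue: push r0 -> mem[0xa9]=0x4d, sp=0xa9
prologue: push r1 -> mem[0xa8]=0x88, sp=0xa8
body[0] xor  r4, r3, r4 -> r4=0x70
body[1] mov  r1, r2 -> r1=0x22
body[2] sub  r3, r3, #57 -> r3=0xe3
body[3] add  r0, r4, r5 -> r0=0x9b
epilogue: pop r1=0x88, sp=0xa9
epilogue: pop r0=0x4d, sp=0xaa
r4 is caller-saved -> body value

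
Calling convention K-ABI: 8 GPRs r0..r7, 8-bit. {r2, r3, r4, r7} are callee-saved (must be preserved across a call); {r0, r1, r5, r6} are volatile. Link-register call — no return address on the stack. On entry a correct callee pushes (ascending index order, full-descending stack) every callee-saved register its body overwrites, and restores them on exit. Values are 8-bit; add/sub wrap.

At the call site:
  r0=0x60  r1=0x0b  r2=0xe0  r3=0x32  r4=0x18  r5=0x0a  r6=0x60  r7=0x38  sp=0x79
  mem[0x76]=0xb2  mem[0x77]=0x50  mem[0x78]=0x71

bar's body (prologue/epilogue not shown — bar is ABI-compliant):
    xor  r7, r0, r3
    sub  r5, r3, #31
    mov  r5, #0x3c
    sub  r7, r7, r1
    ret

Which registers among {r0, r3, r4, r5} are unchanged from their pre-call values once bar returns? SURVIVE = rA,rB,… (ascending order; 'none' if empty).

prologue: push r7 → mem[0x78]=0x38, sp=0x78
body[0] xor  r7, r0, r3 → r7=0x52
body[1] sub  r5, r3, #31 → r5=0x13
body[2] mov  r5, #0x3c → r5=0x3c
body[3] sub  r7, r7, r1 → r7=0x47
epilogue: pop r7=0x38, sp=0x79
r0: caller-saved, written=False
r3: callee-saved, written=False
r4: callee-saved, written=False
r5: caller-saved, written=True

SURVIVE = r0,r3,r4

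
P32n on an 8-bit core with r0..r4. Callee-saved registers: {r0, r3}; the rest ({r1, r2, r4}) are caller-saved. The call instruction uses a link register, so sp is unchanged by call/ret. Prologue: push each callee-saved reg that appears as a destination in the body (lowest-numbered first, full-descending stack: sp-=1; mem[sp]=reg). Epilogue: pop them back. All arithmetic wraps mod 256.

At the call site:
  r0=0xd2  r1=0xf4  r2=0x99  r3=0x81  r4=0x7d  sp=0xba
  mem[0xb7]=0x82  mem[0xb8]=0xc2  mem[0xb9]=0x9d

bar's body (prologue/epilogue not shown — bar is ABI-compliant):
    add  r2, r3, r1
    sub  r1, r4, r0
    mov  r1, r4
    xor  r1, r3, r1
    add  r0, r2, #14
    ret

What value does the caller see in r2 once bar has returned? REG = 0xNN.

REG = 0x75

prologue: push r0 -> mem[0xb9]=0xd2, sp=0xb9
body[0] add  r2, r3, r1 -> r2=0x75
body[1] sub  r1, r4, r0 -> r1=0xab
body[2] mov  r1, r4 -> r1=0x7d
body[3] xor  r1, r3, r1 -> r1=0xfc
body[4] add  r0, r2, #14 -> r0=0x83
epilogue: pop r0=0xd2, sp=0xba
r2 is caller-saved -> body value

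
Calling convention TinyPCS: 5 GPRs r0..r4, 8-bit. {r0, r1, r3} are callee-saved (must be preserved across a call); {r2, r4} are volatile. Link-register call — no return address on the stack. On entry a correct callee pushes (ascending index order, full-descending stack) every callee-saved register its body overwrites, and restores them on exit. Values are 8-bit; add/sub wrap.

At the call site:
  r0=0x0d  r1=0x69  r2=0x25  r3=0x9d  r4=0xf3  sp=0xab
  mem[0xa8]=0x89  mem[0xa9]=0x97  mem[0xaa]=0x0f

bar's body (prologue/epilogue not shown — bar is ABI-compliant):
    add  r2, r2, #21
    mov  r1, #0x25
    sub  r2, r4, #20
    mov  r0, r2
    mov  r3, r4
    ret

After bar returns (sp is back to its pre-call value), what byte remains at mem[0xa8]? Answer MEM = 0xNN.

prologue: push r0 → mem[0xaa]=0x0d, sp=0xaa
prologue: push r1 → mem[0xa9]=0x69, sp=0xa9
prologue: push r3 → mem[0xa8]=0x9d, sp=0xa8
body[0] add  r2, r2, #21 → r2=0x3a
body[1] mov  r1, #0x25 → r1=0x25
body[2] sub  r2, r4, #20 → r2=0xdf
body[3] mov  r0, r2 → r0=0xdf
body[4] mov  r3, r4 → r3=0xf3
epilogue: pop r3=0x9d, sp=0xa9
epilogue: pop r1=0x69, sp=0xaa
epilogue: pop r0=0x0d, sp=0xab
prologue pushed ['r0', 'r1', 'r3'] at ['0xaa', '0xa9', '0xa8']

MEM = 0x9d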